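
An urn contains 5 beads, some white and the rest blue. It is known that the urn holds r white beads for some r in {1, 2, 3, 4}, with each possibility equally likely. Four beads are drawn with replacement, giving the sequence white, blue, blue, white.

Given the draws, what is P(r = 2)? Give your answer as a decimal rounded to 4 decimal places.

0.3462

Under each hypothesis, the probability of the observed sequence is: P(data | r = 1) = (1/5)(4/5)(4/5)(1/5) = 16/625; P(data | r = 2) = (2/5)(3/5)(3/5)(2/5) = 36/625; P(data | r = 3) = (3/5)(2/5)(2/5)(3/5) = 36/625; P(data | r = 4) = (4/5)(1/5)(1/5)(4/5) = 16/625.
Multiplying each by its prior: 1/4 · 16/625 = 4/625, 1/4 · 36/625 = 9/625, 1/4 · 36/625 = 9/625, 1/4 · 16/625 = 4/625; these sum to 26/625.
Therefore the posterior P(r = 2 | data) = (9/625) / (26/625) = 9/26.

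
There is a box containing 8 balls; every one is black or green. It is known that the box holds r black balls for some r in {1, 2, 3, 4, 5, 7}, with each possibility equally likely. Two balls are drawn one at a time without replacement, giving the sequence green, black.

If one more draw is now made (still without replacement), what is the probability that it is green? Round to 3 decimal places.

0.556

For each hypothesis, P(data | H) works out to: P(data | r = 1) = (7/8)(1/7) = 1/8; P(data | r = 2) = (6/8)(2/7) = 3/14; P(data | r = 3) = (5/8)(3/7) = 15/56; P(data | r = 4) = (4/8)(4/7) = 2/7; P(data | r = 5) = (3/8)(5/7) = 15/56; P(data | r = 7) = (1/8)(7/7) = 1/8.
Multiplying each by its prior: 1/6 · 1/8 = 1/48, 1/6 · 3/14 = 1/28, 1/6 · 15/56 = 5/112, 1/6 · 2/7 = 1/21, 1/6 · 15/56 = 5/112, 1/6 · 1/8 = 1/48; with total 3/14.
Normalising, the posterior is P(r = 1 | data) = 7/72, P(r = 2 | data) = 1/6, P(r = 3 | data) = 5/24, P(r = 4 | data) = 2/9, P(r = 5 | data) = 5/24, P(r = 7 | data) = 7/72.
So P(green next | data) = Σ P(green next | H) P(H | data) = (1)(7/72) + (5/6)(1/6) + (2/3)(5/24) + (1/2)(2/9) + (1/3)(5/24) + (0)(7/72) = 5/9.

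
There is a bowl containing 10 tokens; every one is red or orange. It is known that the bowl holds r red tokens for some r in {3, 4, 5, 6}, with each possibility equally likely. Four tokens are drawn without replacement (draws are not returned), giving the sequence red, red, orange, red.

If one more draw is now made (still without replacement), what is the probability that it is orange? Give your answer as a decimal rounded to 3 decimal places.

0.623

Under each hypothesis, the probability of the observed sequence is: P(data | r = 3) = (3/10)(2/9)(7/8)(1/7) = 1/120; P(data | r = 4) = (4/10)(3/9)(6/8)(2/7) = 1/35; P(data | r = 5) = (5/10)(4/9)(5/8)(3/7) = 5/84; P(data | r = 6) = (6/10)(5/9)(4/8)(4/7) = 2/21.
Weighting by the prior gives 1/4 · 1/120 = 1/480, 1/4 · 1/35 = 1/140, 1/4 · 5/84 = 5/336, 1/4 · 2/21 = 1/42; with total 23/480.
Normalising, the posterior is P(r = 3 | data) = 1/23, P(r = 4 | data) = 24/161, P(r = 5 | data) = 50/161, P(r = 6 | data) = 80/161.
The predictive probability is P(orange next | data) = (1)(1/23) + (5/6)(24/161) + (2/3)(50/161) + (1/2)(80/161) = 43/69.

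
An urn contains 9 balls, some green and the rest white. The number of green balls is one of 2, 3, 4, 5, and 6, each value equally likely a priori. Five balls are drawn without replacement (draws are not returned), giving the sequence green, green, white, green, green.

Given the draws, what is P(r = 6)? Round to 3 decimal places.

The likelihood of the observed sequence under each hypothesis: P(data | r = 2) = (2/9)(1/8)(7/7)(0/6) = 0; P(data | r = 3) = (3/9)(2/8)(6/7)(1/6)(0/5) = 0; P(data | r = 4) = (4/9)(3/8)(5/7)(2/6)(1/5) = 1/126; P(data | r = 5) = (5/9)(4/8)(4/7)(3/6)(2/5) = 2/63; P(data | r = 6) = (6/9)(5/8)(3/7)(4/6)(3/5) = 1/14.
Multiplying each by its prior: 1/5 · 0 = 0, 1/5 · 0 = 0, 1/5 · 1/126 = 1/630, 1/5 · 2/63 = 2/315, 1/5 · 1/14 = 1/70; with total 1/45.
Therefore the posterior P(r = 6 | data) = (1/70) / (1/45) = 9/14.

0.643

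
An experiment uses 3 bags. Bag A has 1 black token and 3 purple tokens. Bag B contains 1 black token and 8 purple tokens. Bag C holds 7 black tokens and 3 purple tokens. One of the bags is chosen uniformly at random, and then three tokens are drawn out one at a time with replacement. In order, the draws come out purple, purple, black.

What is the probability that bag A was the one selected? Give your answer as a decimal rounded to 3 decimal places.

Compute the likelihood of the observed sequence for each case: P(data | bag A) = (3/4)(3/4)(1/4) = 0.14062; P(data | bag B) = (8/9)(8/9)(1/9) = 0.087791; P(data | bag C) = (3/10)(3/10)(7/10) = 0.063.
Weighting by the prior gives 1/3 · 0.14062 = 0.046875, 1/3 · 0.087791 = 0.029264, 1/3 · 0.063 = 0.021; these sum to 0.097139.
Therefore the posterior P(bag A | data) = (0.046875) / (0.097139) = 0.48256.

0.483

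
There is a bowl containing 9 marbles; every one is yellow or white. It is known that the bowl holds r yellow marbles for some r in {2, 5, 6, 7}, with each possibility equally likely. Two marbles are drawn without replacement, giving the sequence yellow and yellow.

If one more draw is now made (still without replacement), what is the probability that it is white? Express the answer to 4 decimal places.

0.4073

Under each hypothesis, the probability of the observed sequence is: P(data | r = 2) = (2/9)(1/8) = 1/36; P(data | r = 5) = (5/9)(4/8) = 5/18; P(data | r = 6) = (6/9)(5/8) = 5/12; P(data | r = 7) = (7/9)(6/8) = 7/12.
Weighting by the prior gives 1/4 · 1/36 = 1/144, 1/4 · 5/18 = 5/72, 1/4 · 5/12 = 5/48, 1/4 · 7/12 = 7/48; these sum to 47/144.
Dividing through by the total gives posterior P(r = 2 | data) = 1/47, P(r = 5 | data) = 10/47, P(r = 6 | data) = 15/47, P(r = 7 | data) = 21/47.
So P(white next | data) = Σ P(white next | H) P(H | data) = (1)(1/47) + (4/7)(10/47) + (3/7)(15/47) + (2/7)(21/47) = 134/329.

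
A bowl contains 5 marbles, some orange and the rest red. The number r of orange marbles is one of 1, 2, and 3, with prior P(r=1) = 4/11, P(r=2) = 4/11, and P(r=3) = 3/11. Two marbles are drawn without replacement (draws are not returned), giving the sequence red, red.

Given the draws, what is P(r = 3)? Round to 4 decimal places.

0.0769

Compute the likelihood of the observed sequence for each case: P(data | r = 1) = (4/5)(3/4) = 3/5; P(data | r = 2) = (3/5)(2/4) = 3/10; P(data | r = 3) = (2/5)(1/4) = 1/10.
Multiplying each by its prior: 4/11 · 3/5 = 12/55, 4/11 · 3/10 = 6/55, 3/11 · 1/10 = 3/110; summing to 39/110.
So P(r = 3 | data) = (3/110) / (39/110) = 1/13.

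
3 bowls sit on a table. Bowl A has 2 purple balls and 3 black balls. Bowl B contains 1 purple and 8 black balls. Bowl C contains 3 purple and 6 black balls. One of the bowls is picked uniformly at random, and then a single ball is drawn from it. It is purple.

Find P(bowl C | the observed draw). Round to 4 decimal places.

Compute the likelihood of this draw for each case: P(data | bowl A) = (2/5) = 2/5; P(data | bowl B) = (1/9) = 1/9; P(data | bowl C) = (3/9) = 1/3.
Multiplying each by its prior: 1/3 · 2/5 = 2/15, 1/3 · 1/9 = 1/27, 1/3 · 1/3 = 1/9; summing to 38/135.
Therefore the posterior P(bowl C | data) = (1/9) / (38/135) = 15/38.

0.3947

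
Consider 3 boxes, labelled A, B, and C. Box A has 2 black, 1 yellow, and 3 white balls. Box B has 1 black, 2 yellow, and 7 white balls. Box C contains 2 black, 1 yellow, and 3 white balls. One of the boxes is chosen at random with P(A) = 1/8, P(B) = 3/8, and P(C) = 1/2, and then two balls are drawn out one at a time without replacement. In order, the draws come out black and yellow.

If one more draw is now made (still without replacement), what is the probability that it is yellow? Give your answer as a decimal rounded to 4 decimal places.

0.0208

For each hypothesis, P(data | H) works out to: P(data | box A) = (2/6)(1/5) = 1/15; P(data | box B) = (1/10)(2/9) = 1/45; P(data | box C) = (2/6)(1/5) = 1/15.
Multiplying each by its prior: 1/8 · 1/15 = 1/120, 3/8 · 1/45 = 1/120, 1/2 · 1/15 = 1/30; these sum to 1/20.
Dividing through by the total gives posterior P(box A | data) = 1/6, P(box B | data) = 1/6, P(box C | data) = 2/3.
So P(yellow next | data) = Σ P(yellow next | H) P(H | data) = (0)(1/6) + (1/8)(1/6) + (0)(2/3) = 1/48.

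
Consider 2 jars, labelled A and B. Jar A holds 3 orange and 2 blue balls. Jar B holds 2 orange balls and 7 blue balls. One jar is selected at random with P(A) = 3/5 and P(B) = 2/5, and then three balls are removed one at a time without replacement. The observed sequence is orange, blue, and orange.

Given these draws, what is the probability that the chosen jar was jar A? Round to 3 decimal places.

Under each hypothesis, the probability of the observed sequence is: P(data | jar A) = (3/5)(2/4)(2/3) = 1/5; P(data | jar B) = (2/9)(7/8)(1/7) = 1/36.
Multiplying each by its prior: 3/5 · 1/5 = 3/25, 2/5 · 1/36 = 1/90; summing to 59/450.
Hence P(jar A | data) = (3/25) / (59/450) = 54/59.

0.915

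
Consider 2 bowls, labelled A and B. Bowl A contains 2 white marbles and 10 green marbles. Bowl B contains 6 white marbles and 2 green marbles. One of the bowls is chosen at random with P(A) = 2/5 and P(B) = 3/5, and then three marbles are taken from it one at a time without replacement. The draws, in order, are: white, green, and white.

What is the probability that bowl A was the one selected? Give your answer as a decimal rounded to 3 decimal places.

0.054

The likelihood of the observed sequence under each hypothesis: P(data | bowl A) = (2/12)(10/11)(1/10) = 0.015152; P(data | bowl B) = (6/8)(2/7)(5/6) = 0.17857.
Multiplying each by its prior: 2/5 · 0.015152 = 0.0060606, 3/5 · 0.17857 = 0.10714; summing to 0.1132.
Hence P(bowl A | data) = (0.0060606) / (0.1132) = 0.053537.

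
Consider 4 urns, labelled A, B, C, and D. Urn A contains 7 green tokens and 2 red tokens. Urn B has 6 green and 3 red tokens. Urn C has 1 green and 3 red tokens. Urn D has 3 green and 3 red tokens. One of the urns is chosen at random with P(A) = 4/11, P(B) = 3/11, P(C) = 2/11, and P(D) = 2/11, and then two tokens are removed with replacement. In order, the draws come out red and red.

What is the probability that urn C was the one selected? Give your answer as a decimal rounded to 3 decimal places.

0.522

Under each hypothesis, the probability of the observed sequence is: P(data | urn A) = (2/9)(2/9) = 4/81; P(data | urn B) = (3/9)(3/9) = 1/9; P(data | urn C) = (3/4)(3/4) = 9/16; P(data | urn D) = (3/6)(3/6) = 1/4.
Multiplying each by its prior: 4/11 · 4/81 = 16/891, 3/11 · 1/9 = 1/33, 2/11 · 9/16 = 9/88, 2/11 · 1/4 = 1/22; with total 127/648.
Therefore the posterior P(urn C | data) = (9/88) / (127/648) = 729/1397.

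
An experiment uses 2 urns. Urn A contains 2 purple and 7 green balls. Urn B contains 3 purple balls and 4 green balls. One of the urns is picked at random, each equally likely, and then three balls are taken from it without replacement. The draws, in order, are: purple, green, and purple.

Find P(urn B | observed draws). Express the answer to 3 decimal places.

For each hypothesis, P(data | H) works out to: P(data | urn A) = (2/9)(7/8)(1/7) = 0.027778; P(data | urn B) = (3/7)(4/6)(2/5) = 0.11429.
The prior-weighted likelihoods are 1/2 · 0.027778 = 0.013889, 1/2 · 0.11429 = 0.057143; these sum to 0.071032.
By Bayes' rule, P(urn B | data) = (0.057143) / (0.071032) = 0.80447.

0.804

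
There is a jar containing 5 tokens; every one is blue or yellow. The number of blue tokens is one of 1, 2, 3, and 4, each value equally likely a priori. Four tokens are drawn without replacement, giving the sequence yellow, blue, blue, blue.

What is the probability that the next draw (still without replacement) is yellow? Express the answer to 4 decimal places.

0.3333

Under each hypothesis, the probability of the observed sequence is: P(data | r = 1) = (4/5)(1/4)(0/3) = 0; P(data | r = 2) = (3/5)(2/4)(1/3)(0/2) = 0; P(data | r = 3) = (2/5)(3/4)(2/3)(1/2) = 1/10; P(data | r = 4) = (1/5)(4/4)(3/3)(2/2) = 1/5.
Multiplying each by its prior: 1/4 · 0 = 0, 1/4 · 0 = 0, 1/4 · 1/10 = 1/40, 1/4 · 1/5 = 1/20; these sum to 3/40.
The posterior is then P(r = 1 | data) = 0, P(r = 2 | data) = 0, P(r = 3 | data) = 1/3, P(r = 4 | data) = 2/3.
So P(yellow next | data) = Σ P(yellow next | H) P(H | data) = (1)(1/3) + (0)(2/3) = 1/3.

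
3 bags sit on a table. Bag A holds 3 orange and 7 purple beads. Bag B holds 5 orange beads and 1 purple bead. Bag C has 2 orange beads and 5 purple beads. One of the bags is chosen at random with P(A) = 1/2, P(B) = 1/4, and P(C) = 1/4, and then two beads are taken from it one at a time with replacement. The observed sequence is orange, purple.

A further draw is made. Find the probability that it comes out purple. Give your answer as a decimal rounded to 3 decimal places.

0.607

Under each hypothesis, the probability of the observed sequence is: P(data | bag A) = (3/10)(7/10) = 0.21; P(data | bag B) = (5/6)(1/6) = 0.13889; P(data | bag C) = (2/7)(5/7) = 0.20408.
Weighting by the prior gives 1/2 · 0.21 = 0.105, 1/4 · 0.13889 = 0.034722, 1/4 · 0.20408 = 0.05102; these sum to 0.19074.
Dividing through by the total gives posterior P(bag A | data) = 0.55048, P(bag B | data) = 0.18204, P(bag C | data) = 0.26748.
So P(purple next | data) = Σ P(purple next | H) P(H | data) = (7/10)(0.55048) + (1/6)(0.18204) + (5/7)(0.26748) = 0.60673.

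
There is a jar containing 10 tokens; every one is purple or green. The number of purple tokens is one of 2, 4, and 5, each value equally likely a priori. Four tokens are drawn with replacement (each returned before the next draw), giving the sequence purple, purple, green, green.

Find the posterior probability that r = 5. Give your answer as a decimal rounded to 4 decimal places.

0.4290

For each hypothesis, P(data | H) works out to: P(data | r = 2) = (2/10)(2/10)(8/10)(8/10) = 0.0256; P(data | r = 4) = (4/10)(4/10)(6/10)(6/10) = 0.0576; P(data | r = 5) = (5/10)(5/10)(5/10)(5/10) = 0.0625.
The prior-weighted likelihoods are 1/3 · 0.0256 = 0.0085333, 1/3 · 0.0576 = 0.0192, 1/3 · 0.0625 = 0.020833; these sum to 0.048567.
So P(r = 5 | data) = (0.020833) / (0.048567) = 0.42896.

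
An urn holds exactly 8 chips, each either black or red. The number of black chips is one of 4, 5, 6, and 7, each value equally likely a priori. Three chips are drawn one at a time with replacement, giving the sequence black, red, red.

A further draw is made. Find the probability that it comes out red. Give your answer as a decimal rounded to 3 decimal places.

Under each hypothesis, the probability of the observed sequence is: P(data | r = 4) = (4/8)(4/8)(4/8) = 0.125; P(data | r = 5) = (5/8)(3/8)(3/8) = 0.087891; P(data | r = 6) = (6/8)(2/8)(2/8) = 0.046875; P(data | r = 7) = (7/8)(1/8)(1/8) = 0.013672.
Weighting by the prior gives 1/4 · 0.125 = 0.03125, 1/4 · 0.087891 = 0.021973, 1/4 · 0.046875 = 0.011719, 1/4 · 0.013672 = 0.003418; summing to 0.068359.
The posterior is then P(r = 4 | data) = 0.45714, P(r = 5 | data) = 0.32143, P(r = 6 | data) = 0.17143, P(r = 7 | data) = 0.05.
Averaging over the posterior, P(red next | data) = (1/2)(0.45714) + (3/8)(0.32143) + (1/4)(0.17143) + (1/8)(0.05) = 0.39821.

0.398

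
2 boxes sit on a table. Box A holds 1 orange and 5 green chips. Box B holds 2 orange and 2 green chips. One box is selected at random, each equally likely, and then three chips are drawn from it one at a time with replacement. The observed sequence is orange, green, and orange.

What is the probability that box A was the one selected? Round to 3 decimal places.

0.156

Compute the likelihood of the observed sequence for each case: P(data | box A) = (1/6)(5/6)(1/6) = 5/216; P(data | box B) = (2/4)(2/4)(2/4) = 1/8.
The prior-weighted likelihoods are 1/2 · 5/216 = 5/432, 1/2 · 1/8 = 1/16; with total 2/27.
Hence P(box A | data) = (5/432) / (2/27) = 5/32.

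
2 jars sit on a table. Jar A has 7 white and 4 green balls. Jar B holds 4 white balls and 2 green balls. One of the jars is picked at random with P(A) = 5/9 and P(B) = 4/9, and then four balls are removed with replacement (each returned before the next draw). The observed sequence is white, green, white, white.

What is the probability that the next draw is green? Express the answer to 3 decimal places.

For each hypothesis, P(data | H) works out to: P(data | jar A) = (7/11)(4/11)(7/11)(7/11) = 0.093709; P(data | jar B) = (4/6)(2/6)(4/6)(4/6) = 0.098765.
The prior-weighted likelihoods are 5/9 · 0.093709 = 0.052061, 4/9 · 0.098765 = 0.043896; these sum to 0.095957.
Normalising, the posterior is P(jar A | data) = 0.54255, P(jar B | data) = 0.45745.
The predictive probability is P(green next | data) = (4/11)(0.54255) + (1/3)(0.45745) = 0.34977.

0.350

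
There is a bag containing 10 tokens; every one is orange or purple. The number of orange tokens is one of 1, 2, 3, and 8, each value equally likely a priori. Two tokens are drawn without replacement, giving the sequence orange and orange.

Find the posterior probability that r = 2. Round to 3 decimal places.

Under each hypothesis, the probability of the observed sequence is: P(data | r = 1) = (1/10)(0/9) = 0; P(data | r = 2) = (2/10)(1/9) = 1/45; P(data | r = 3) = (3/10)(2/9) = 1/15; P(data | r = 8) = (8/10)(7/9) = 28/45.
Multiplying each by its prior: 1/4 · 0 = 0, 1/4 · 1/45 = 1/180, 1/4 · 1/15 = 1/60, 1/4 · 28/45 = 7/45; summing to 8/45.
So P(r = 2 | data) = (1/180) / (8/45) = 1/32.

0.031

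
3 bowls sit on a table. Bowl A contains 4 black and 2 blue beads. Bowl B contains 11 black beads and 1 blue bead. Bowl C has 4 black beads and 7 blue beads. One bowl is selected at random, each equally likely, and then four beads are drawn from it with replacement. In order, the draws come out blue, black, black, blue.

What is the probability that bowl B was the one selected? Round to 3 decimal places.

Under each hypothesis, the probability of the observed sequence is: P(data | bowl A) = (2/6)(4/6)(4/6)(2/6) = 0.049383; P(data | bowl B) = (1/12)(11/12)(11/12)(1/12) = 0.0058353; P(data | bowl C) = (7/11)(4/11)(4/11)(7/11) = 0.053548.
Multiplying each by its prior: 1/3 · 0.049383 = 0.016461, 1/3 · 0.0058353 = 0.0019451, 1/3 · 0.053548 = 0.017849; these sum to 0.036255.
By Bayes' rule, P(bowl B | data) = (0.0019451) / (0.036255) = 0.05365.

0.054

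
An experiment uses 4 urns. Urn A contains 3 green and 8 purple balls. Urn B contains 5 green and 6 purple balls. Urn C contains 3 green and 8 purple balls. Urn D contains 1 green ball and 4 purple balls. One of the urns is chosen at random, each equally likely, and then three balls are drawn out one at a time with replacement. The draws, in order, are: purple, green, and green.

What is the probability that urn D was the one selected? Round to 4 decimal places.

0.1265

For each hypothesis, P(data | H) works out to: P(data | urn A) = (8/11)(3/11)(3/11) = 0.054095; P(data | urn B) = (6/11)(5/11)(5/11) = 0.1127; P(data | urn C) = (8/11)(3/11)(3/11) = 0.054095; P(data | urn D) = (4/5)(1/5)(1/5) = 0.032.
Multiplying each by its prior: 1/4 · 0.054095 = 0.013524, 1/4 · 0.1127 = 0.028174, 1/4 · 0.054095 = 0.013524, 1/4 · 0.032 = 0.008; summing to 0.063222.
So P(urn D | data) = (0.008) / (0.063222) = 0.12654.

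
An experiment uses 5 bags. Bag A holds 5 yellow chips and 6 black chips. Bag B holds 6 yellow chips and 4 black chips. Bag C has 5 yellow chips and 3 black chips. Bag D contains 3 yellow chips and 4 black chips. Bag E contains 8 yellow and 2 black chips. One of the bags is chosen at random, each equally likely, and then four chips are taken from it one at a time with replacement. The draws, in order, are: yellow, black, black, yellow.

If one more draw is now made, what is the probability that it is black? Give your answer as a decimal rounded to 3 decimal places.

The likelihood of the observed sequence under each hypothesis: P(data | bag A) = (5/11)(6/11)(6/11)(5/11) = 0.061471; P(data | bag B) = (6/10)(4/10)(4/10)(6/10) = 0.0576; P(data | bag C) = (5/8)(3/8)(3/8)(5/8) = 0.054932; P(data | bag D) = (3/7)(4/7)(4/7)(3/7) = 0.059975; P(data | bag E) = (8/10)(2/10)(2/10)(8/10) = 0.0256.
Multiplying each by its prior: 1/5 · 0.061471 = 0.012294, 1/5 · 0.0576 = 0.01152, 1/5 · 0.054932 = 0.010986, 1/5 · 0.059975 = 0.011995, 1/5 · 0.0256 = 0.00512; with total 0.051916.
Dividing through by the total gives posterior P(bag A | data) = 0.23681, P(bag B | data) = 0.2219, P(bag C | data) = 0.21162, P(bag D | data) = 0.23105, P(bag E | data) = 0.098622.
The predictive probability is P(black next | data) = (6/11)(0.23681) + (2/5)(0.2219) + (3/8)(0.21162) + (4/7)(0.23105) + (1/5)(0.098622) = 0.44904.

0.449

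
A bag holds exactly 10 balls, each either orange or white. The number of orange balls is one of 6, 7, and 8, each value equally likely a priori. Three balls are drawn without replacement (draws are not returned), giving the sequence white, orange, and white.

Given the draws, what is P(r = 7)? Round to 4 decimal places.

The likelihood of the observed sequence under each hypothesis: P(data | r = 6) = (4/10)(6/9)(3/8) = 1/10; P(data | r = 7) = (3/10)(7/9)(2/8) = 7/120; P(data | r = 8) = (2/10)(8/9)(1/8) = 1/45.
Multiplying each by its prior: 1/3 · 1/10 = 1/30, 1/3 · 7/120 = 7/360, 1/3 · 1/45 = 1/135; summing to 13/216.
Therefore the posterior P(r = 7 | data) = (7/360) / (13/216) = 21/65.

0.3231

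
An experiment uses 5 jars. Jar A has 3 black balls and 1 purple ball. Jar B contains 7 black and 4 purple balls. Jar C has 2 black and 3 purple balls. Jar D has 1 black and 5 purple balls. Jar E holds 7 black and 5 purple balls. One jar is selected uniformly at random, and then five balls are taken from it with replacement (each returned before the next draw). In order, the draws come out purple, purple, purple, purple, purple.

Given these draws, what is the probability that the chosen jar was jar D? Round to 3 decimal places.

0.805

For each hypothesis, P(data | H) works out to: P(data | jar A) = (1/4)(1/4)(1/4)(1/4)(1/4) = 0.00097656; P(data | jar B) = (4/11)(4/11)(4/11)(4/11)(4/11) = 0.0063582; P(data | jar C) = (3/5)(3/5)(3/5)(3/5)(3/5) = 0.07776; P(data | jar D) = (5/6)(5/6)(5/6)(5/6)(5/6) = 0.40188; P(data | jar E) = (5/12)(5/12)(5/12)(5/12)(5/12) = 0.012559.
The prior-weighted likelihoods are 1/5 · 0.00097656 = 0.00019531, 1/5 · 0.0063582 = 0.0012716, 1/5 · 0.07776 = 0.015552, 1/5 · 0.40188 = 0.080376, 1/5 · 0.012559 = 0.0025117; summing to 0.099906.
By Bayes' rule, P(jar D | data) = (0.080376) / (0.099906) = 0.80451.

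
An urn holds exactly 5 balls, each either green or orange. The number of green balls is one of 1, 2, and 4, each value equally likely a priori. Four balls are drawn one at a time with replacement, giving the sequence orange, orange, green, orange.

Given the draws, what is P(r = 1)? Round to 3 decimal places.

For each hypothesis, P(data | H) works out to: P(data | r = 1) = (4/5)(4/5)(1/5)(4/5) = 0.1024; P(data | r = 2) = (3/5)(3/5)(2/5)(3/5) = 0.0864; P(data | r = 4) = (1/5)(1/5)(4/5)(1/5) = 0.0064.
Weighting by the prior gives 1/3 · 0.1024 = 0.034133, 1/3 · 0.0864 = 0.0288, 1/3 · 0.0064 = 0.0021333; with total 0.065067.
Hence P(r = 1 | data) = (0.034133) / (0.065067) = 0.52459.

0.525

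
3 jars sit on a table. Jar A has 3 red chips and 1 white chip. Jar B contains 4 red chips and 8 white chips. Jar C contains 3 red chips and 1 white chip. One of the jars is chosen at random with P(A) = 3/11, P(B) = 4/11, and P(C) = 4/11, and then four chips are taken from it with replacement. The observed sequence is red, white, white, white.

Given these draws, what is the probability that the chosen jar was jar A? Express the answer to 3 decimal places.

0.074

The likelihood of the observed sequence under each hypothesis: P(data | jar A) = (3/4)(1/4)(1/4)(1/4) = 0.011719; P(data | jar B) = (4/12)(8/12)(8/12)(8/12) = 0.098765; P(data | jar C) = (3/4)(1/4)(1/4)(1/4) = 0.011719.
Weighting by the prior gives 3/11 · 0.011719 = 0.003196, 4/11 · 0.098765 = 0.035915, 4/11 · 0.011719 = 0.0042614; summing to 0.043372.
Hence P(jar A | data) = (0.003196) / (0.043372) = 0.073688.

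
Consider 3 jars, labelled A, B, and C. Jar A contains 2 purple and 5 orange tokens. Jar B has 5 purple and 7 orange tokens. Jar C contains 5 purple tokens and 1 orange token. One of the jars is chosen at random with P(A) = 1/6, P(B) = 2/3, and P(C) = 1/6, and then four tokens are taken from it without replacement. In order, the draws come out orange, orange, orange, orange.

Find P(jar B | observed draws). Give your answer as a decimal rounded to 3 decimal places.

0.664

Compute the likelihood of the observed sequence for each case: P(data | jar A) = (5/7)(4/6)(3/5)(2/4) = 0.14286; P(data | jar B) = (7/12)(6/11)(5/10)(4/9) = 0.070707; P(data | jar C) = (1/6)(0/5) = 0.
The prior-weighted likelihoods are 1/6 · 0.14286 = 0.02381, 2/3 · 0.070707 = 0.047138, 1/6 · 0 = 0; with total 0.070948.
Hence P(jar B | data) = (0.047138) / (0.070948) = 0.66441.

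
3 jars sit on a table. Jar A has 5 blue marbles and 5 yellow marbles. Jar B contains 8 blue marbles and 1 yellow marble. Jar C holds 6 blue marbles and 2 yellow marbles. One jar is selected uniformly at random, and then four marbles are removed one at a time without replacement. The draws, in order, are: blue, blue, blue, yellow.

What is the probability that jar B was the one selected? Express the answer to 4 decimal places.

Compute the likelihood of the observed sequence for each case: P(data | jar A) = (5/10)(4/9)(3/8)(5/7) = 5/84; P(data | jar B) = (8/9)(7/8)(6/7)(1/6) = 1/9; P(data | jar C) = (6/8)(5/7)(4/6)(2/5) = 1/7.
Weighting by the prior gives 1/3 · 5/84 = 5/252, 1/3 · 1/9 = 1/27, 1/3 · 1/7 = 1/21; these sum to 79/756.
So P(jar B | data) = (1/27) / (79/756) = 28/79.

0.3544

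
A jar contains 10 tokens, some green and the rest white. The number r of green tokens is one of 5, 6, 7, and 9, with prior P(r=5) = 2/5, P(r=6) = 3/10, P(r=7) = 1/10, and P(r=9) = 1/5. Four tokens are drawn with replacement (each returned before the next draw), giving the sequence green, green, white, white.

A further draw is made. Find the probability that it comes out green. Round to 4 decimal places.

The likelihood of the observed sequence under each hypothesis: P(data | r = 5) = (5/10)(5/10)(5/10)(5/10) = 0.0625; P(data | r = 6) = (6/10)(6/10)(4/10)(4/10) = 0.0576; P(data | r = 7) = (7/10)(7/10)(3/10)(3/10) = 0.0441; P(data | r = 9) = (9/10)(9/10)(1/10)(1/10) = 0.0081.
Weighting by the prior gives 2/5 · 0.0625 = 0.025, 3/10 · 0.0576 = 0.01728, 1/10 · 0.0441 = 0.00441, 1/5 · 0.0081 = 0.00162; with total 0.04831.
Normalising, the posterior is P(r = 5 | data) = 0.51749, P(r = 6 | data) = 0.35769, P(r = 7 | data) = 0.091285, P(r = 9 | data) = 0.033533.
So P(green next | data) = Σ P(green next | H) P(H | data) = (1/2)(0.51749) + (3/5)(0.35769) + (7/10)(0.091285) + (9/10)(0.033533) = 0.56744.

0.5674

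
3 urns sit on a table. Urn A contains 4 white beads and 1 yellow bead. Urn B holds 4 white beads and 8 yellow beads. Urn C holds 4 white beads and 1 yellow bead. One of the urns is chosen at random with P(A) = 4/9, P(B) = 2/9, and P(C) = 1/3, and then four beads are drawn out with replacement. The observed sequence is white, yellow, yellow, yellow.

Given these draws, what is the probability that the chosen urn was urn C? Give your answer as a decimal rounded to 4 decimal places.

0.0792

The likelihood of the observed sequence under each hypothesis: P(data | urn A) = (4/5)(1/5)(1/5)(1/5) = 0.0064; P(data | urn B) = (4/12)(8/12)(8/12)(8/12) = 0.098765; P(data | urn C) = (4/5)(1/5)(1/5)(1/5) = 0.0064.
Weighting by the prior gives 4/9 · 0.0064 = 0.0028444, 2/9 · 0.098765 = 0.021948, 1/3 · 0.0064 = 0.0021333; these sum to 0.026926.
By Bayes' rule, P(urn C | data) = (0.0021333) / (0.026926) = 0.079231.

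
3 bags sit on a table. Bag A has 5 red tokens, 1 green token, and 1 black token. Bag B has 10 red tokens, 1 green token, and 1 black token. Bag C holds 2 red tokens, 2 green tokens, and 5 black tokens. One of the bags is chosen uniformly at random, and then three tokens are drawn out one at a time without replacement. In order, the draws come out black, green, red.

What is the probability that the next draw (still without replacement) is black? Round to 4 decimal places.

For each hypothesis, P(data | H) works out to: P(data | bag A) = (1/7)(1/6)(5/5) = 0.02381; P(data | bag B) = (1/12)(1/11)(10/10) = 0.0075758; P(data | bag C) = (5/9)(2/8)(2/7) = 0.039683.
Multiplying each by its prior: 1/3 · 0.02381 = 0.0079365, 1/3 · 0.0075758 = 0.0025253, 1/3 · 0.039683 = 0.013228; summing to 0.023689.
Dividing through by the total gives posterior P(bag A | data) = 0.33503, P(bag B | data) = 0.1066, P(bag C | data) = 0.55838.
The predictive probability is P(black next | data) = (0)(0.33503) + (0)(0.1066) + (2/3)(0.55838) = 0.37225.

0.3723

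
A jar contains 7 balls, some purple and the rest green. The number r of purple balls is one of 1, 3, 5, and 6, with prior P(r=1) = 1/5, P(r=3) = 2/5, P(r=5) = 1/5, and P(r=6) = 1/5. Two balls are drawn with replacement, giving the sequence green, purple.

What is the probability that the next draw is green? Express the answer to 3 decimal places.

The likelihood of the observed sequence under each hypothesis: P(data | r = 1) = (6/7)(1/7) = 6/49; P(data | r = 3) = (4/7)(3/7) = 12/49; P(data | r = 5) = (2/7)(5/7) = 10/49; P(data | r = 6) = (1/7)(6/7) = 6/49.
Weighting by the prior gives 1/5 · 6/49 = 6/245, 2/5 · 12/49 = 24/245, 1/5 · 10/49 = 2/49, 1/5 · 6/49 = 6/245; these sum to 46/245.
The posterior is then P(r = 1 | data) = 3/23, P(r = 3 | data) = 12/23, P(r = 5 | data) = 5/23, P(r = 6 | data) = 3/23.
Averaging over the posterior, P(green next | data) = (6/7)(3/23) + (4/7)(12/23) + (2/7)(5/23) + (1/7)(3/23) = 79/161.

0.491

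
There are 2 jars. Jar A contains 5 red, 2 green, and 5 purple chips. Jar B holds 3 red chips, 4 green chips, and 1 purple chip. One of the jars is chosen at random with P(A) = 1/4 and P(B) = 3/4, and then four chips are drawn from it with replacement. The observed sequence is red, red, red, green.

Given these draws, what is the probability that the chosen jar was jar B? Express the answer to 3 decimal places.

0.868

Compute the likelihood of the observed sequence for each case: P(data | jar A) = (5/12)(5/12)(5/12)(2/12) = 0.012056; P(data | jar B) = (3/8)(3/8)(3/8)(4/8) = 0.026367.
Multiplying each by its prior: 1/4 · 0.012056 = 0.0030141, 3/4 · 0.026367 = 0.019775; these sum to 0.022789.
Hence P(jar B | data) = (0.019775) / (0.022789) = 0.86774.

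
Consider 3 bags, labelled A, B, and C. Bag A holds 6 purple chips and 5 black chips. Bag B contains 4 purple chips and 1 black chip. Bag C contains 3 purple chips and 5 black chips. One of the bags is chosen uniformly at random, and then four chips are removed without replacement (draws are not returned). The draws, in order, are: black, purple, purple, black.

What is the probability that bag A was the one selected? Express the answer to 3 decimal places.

0.515

Compute the likelihood of the observed sequence for each case: P(data | bag A) = (5/11)(6/10)(5/9)(4/8) = 5/66; P(data | bag B) = (1/5)(4/4)(3/3)(0/2) = 0; P(data | bag C) = (5/8)(3/7)(2/6)(4/5) = 1/14.
Weighting by the prior gives 1/3 · 5/66 = 5/198, 1/3 · 0 = 0, 1/3 · 1/14 = 1/42; summing to 34/693.
Therefore the posterior P(bag A | data) = (5/198) / (34/693) = 35/68.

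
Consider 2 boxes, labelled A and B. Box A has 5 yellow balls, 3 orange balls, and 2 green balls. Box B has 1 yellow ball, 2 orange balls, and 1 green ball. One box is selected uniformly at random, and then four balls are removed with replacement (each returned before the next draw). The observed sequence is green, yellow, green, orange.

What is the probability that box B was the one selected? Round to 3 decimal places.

0.566

Compute the likelihood of the observed sequence for each case: P(data | box A) = (2/10)(5/10)(2/10)(3/10) = 0.006; P(data | box B) = (1/4)(1/4)(1/4)(2/4) = 0.0078125.
Multiplying each by its prior: 1/2 · 0.006 = 0.003, 1/2 · 0.0078125 = 0.0039062; with total 0.0069063.
By Bayes' rule, P(box B | data) = (0.0039062) / (0.0069063) = 0.56561.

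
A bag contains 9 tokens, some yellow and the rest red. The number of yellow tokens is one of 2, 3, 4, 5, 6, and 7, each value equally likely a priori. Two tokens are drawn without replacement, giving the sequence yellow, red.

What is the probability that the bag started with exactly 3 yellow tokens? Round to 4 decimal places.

For each hypothesis, P(data | H) works out to: P(data | r = 2) = (2/9)(7/8) = 7/36; P(data | r = 3) = (3/9)(6/8) = 1/4; P(data | r = 4) = (4/9)(5/8) = 5/18; P(data | r = 5) = (5/9)(4/8) = 5/18; P(data | r = 6) = (6/9)(3/8) = 1/4; P(data | r = 7) = (7/9)(2/8) = 7/36.
Weighting by the prior gives 1/6 · 7/36 = 7/216, 1/6 · 1/4 = 1/24, 1/6 · 5/18 = 5/108, 1/6 · 5/18 = 5/108, 1/6 · 1/4 = 1/24, 1/6 · 7/36 = 7/216; summing to 13/54.
Therefore the posterior P(r = 3 | data) = (1/24) / (13/54) = 9/52.

0.1731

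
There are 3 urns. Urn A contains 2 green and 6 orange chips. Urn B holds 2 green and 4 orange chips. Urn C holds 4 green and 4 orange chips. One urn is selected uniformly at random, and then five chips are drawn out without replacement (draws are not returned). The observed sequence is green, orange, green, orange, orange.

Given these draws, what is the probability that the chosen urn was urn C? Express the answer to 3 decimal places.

0.295

Under each hypothesis, the probability of the observed sequence is: P(data | urn A) = (2/8)(6/7)(1/6)(5/5)(4/4) = 0.035714; P(data | urn B) = (2/6)(4/5)(1/4)(3/3)(2/2) = 0.066667; P(data | urn C) = (4/8)(4/7)(3/6)(3/5)(2/4) = 0.042857.
The prior-weighted likelihoods are 1/3 · 0.035714 = 0.011905, 1/3 · 0.066667 = 0.022222, 1/3 · 0.042857 = 0.014286; summing to 0.048413.
So P(urn C | data) = (0.014286) / (0.048413) = 0.29508.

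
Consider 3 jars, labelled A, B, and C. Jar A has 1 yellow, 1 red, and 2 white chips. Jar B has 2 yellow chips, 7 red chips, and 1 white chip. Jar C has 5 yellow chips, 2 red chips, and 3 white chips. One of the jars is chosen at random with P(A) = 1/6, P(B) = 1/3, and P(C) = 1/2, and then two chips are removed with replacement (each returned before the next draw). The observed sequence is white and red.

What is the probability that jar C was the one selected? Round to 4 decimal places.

0.4045

Compute the likelihood of the observed sequence for each case: P(data | jar A) = (2/4)(1/4) = 0.125; P(data | jar B) = (1/10)(7/10) = 0.07; P(data | jar C) = (3/10)(2/10) = 0.06.
The prior-weighted likelihoods are 1/6 · 0.125 = 0.020833, 1/3 · 0.07 = 0.023333, 1/2 · 0.06 = 0.03; these sum to 0.074167.
By Bayes' rule, P(jar C | data) = (0.03) / (0.074167) = 0.40449.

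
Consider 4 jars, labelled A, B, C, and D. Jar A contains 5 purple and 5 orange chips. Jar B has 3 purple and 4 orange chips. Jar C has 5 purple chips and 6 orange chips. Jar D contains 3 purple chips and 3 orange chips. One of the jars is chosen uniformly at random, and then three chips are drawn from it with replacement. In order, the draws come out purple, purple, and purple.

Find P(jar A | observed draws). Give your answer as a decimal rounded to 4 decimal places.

0.2958

Compute the likelihood of the observed sequence for each case: P(data | jar A) = (5/10)(5/10)(5/10) = 0.125; P(data | jar B) = (3/7)(3/7)(3/7) = 0.078717; P(data | jar C) = (5/11)(5/11)(5/11) = 0.093914; P(data | jar D) = (3/6)(3/6)(3/6) = 0.125.
Multiplying each by its prior: 1/4 · 0.125 = 0.03125, 1/4 · 0.078717 = 0.019679, 1/4 · 0.093914 = 0.023479, 1/4 · 0.125 = 0.03125; these sum to 0.10566.
Hence P(jar A | data) = (0.03125) / (0.10566) = 0.29577.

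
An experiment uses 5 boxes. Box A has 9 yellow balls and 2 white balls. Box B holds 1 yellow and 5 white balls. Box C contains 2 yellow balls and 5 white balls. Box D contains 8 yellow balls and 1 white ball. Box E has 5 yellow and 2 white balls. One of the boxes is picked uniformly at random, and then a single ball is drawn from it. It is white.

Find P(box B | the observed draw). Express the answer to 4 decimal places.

Under each hypothesis, the probability of this draw is: P(data | box A) = (2/11) = 2/11; P(data | box B) = (5/6) = 5/6; P(data | box C) = (5/7) = 5/7; P(data | box D) = (1/9) = 1/9; P(data | box E) = (2/7) = 2/7.
Weighting by the prior gives 1/5 · 2/11 = 2/55, 1/5 · 5/6 = 1/6, 1/5 · 5/7 = 1/7, 1/5 · 1/9 = 1/45, 1/5 · 2/7 = 2/35; with total 421/990.
So P(box B | data) = (1/6) / (421/990) = 165/421.

0.3919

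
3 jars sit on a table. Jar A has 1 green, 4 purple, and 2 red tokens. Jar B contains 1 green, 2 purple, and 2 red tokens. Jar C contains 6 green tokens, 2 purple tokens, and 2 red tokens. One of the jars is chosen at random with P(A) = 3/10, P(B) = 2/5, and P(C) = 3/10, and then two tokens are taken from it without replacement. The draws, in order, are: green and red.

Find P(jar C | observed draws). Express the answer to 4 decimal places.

0.4242

For each hypothesis, P(data | H) works out to: P(data | jar A) = (1/7)(2/6) = 1/21; P(data | jar B) = (1/5)(2/4) = 1/10; P(data | jar C) = (6/10)(2/9) = 2/15.
Multiplying each by its prior: 3/10 · 1/21 = 1/70, 2/5 · 1/10 = 1/25, 3/10 · 2/15 = 1/25; these sum to 33/350.
Hence P(jar C | data) = (1/25) / (33/350) = 14/33.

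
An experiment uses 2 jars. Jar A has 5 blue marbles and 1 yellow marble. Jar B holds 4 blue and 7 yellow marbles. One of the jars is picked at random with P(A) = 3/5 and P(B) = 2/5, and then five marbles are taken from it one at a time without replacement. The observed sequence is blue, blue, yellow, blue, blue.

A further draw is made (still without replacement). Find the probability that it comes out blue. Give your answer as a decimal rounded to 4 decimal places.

0.9880

Compute the likelihood of the observed sequence for each case: P(data | jar A) = (5/6)(4/5)(1/4)(3/3)(2/2) = 0.16667; P(data | jar B) = (4/11)(3/10)(7/9)(2/8)(1/7) = 0.0030303.
The prior-weighted likelihoods are 3/5 · 0.16667 = 0.1, 2/5 · 0.0030303 = 0.0012121; with total 0.10121.
Dividing through by the total gives posterior P(jar A | data) = 0.98802, P(jar B | data) = 0.011976.
So P(blue next | data) = Σ P(blue next | H) P(H | data) = (1)(0.98802) + (0)(0.011976) = 0.98802.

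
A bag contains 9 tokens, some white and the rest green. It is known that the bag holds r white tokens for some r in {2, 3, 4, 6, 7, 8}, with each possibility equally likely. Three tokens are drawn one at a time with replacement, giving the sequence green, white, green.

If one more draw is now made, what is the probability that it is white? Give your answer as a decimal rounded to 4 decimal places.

For each hypothesis, P(data | H) works out to: P(data | r = 2) = (7/9)(2/9)(7/9) = 0.13443; P(data | r = 3) = (6/9)(3/9)(6/9) = 0.14815; P(data | r = 4) = (5/9)(4/9)(5/9) = 0.13717; P(data | r = 6) = (3/9)(6/9)(3/9) = 0.074074; P(data | r = 7) = (2/9)(7/9)(2/9) = 0.038409; P(data | r = 8) = (1/9)(8/9)(1/9) = 0.010974.
Multiplying each by its prior: 1/6 · 0.13443 = 0.022405, 1/6 · 0.14815 = 0.024691, 1/6 · 0.13717 = 0.022862, 1/6 · 0.074074 = 0.012346, 1/6 · 0.038409 = 0.0064015, 1/6 · 0.010974 = 0.001829; these sum to 0.090535.
The posterior is then P(r = 2 | data) = 0.24747, P(r = 3 | data) = 0.27273, P(r = 4 | data) = 0.25253, P(r = 6 | data) = 0.13636, P(r = 7 | data) = 0.070707, P(r = 8 | data) = 0.020202.
So P(white next | data) = Σ P(white next | H) P(H | data) = (2/9)(0.24747) + (1/3)(0.27273) + (4/9)(0.25253) + (2/3)(0.13636) + (7/9)(0.070707) + (8/9)(0.020202) = 0.422.

0.4220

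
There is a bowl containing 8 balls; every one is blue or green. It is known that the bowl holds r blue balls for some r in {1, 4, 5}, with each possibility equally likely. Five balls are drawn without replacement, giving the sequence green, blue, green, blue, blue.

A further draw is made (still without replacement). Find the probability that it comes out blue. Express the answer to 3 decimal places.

0.519

For each hypothesis, P(data | H) works out to: P(data | r = 1) = (7/8)(1/7)(6/6)(0/5) = 0; P(data | r = 4) = (4/8)(4/7)(3/6)(3/5)(2/4) = 3/70; P(data | r = 5) = (3/8)(5/7)(2/6)(4/5)(3/4) = 3/56.
Multiplying each by its prior: 1/3 · 0 = 0, 1/3 · 3/70 = 1/70, 1/3 · 3/56 = 1/56; these sum to 9/280.
The posterior is then P(r = 1 | data) = 0, P(r = 4 | data) = 4/9, P(r = 5 | data) = 5/9.
So P(blue next | data) = Σ P(blue next | H) P(H | data) = (1/3)(4/9) + (2/3)(5/9) = 14/27.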